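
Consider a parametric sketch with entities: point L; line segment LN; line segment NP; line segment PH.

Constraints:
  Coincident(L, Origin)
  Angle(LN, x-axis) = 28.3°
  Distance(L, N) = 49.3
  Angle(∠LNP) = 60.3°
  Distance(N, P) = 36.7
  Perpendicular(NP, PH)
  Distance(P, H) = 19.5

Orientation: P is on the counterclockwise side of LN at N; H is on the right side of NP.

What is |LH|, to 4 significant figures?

63.52

L is at the origin; LN runs at 28.3° with length 49.3, so N = 49.3·(cos 28.3°, sin 28.3°) = (43.41, 23.37). ∠LNP = 60.3°, so NP runs at 28.3° + (180° − 60.3°) = 148.0° from the x-axis; with |NP| = 36.7, P = N + 36.7·(cos 148.0°, sin 148.0°) = (12.28, 42.82). NP ⟂ PH; with |PH| = 19.5 on the right of NP, H = P + 19.5·(0.5299, 0.8480) = (22.62, 59.36). Then |LH| = |H − L| = 63.52.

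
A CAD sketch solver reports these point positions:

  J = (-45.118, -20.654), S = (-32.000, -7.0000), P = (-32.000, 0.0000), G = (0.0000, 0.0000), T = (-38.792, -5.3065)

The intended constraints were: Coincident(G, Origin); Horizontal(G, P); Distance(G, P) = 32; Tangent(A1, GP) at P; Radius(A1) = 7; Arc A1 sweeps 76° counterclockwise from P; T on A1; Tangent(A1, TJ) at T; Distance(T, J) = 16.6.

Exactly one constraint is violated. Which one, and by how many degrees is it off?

Tangent(A1, TJ) at T — off by 8.40°.

G = (0.00, 0.00) ✓; G.y = 0.00, P.y = 0.00 ✓; |GP| = 32.00 ✓; ∠(SP, PG) = 90.00° ✓; |SP| = 7.000 ✓; bearing(S→T) − bearing(S→P) = 76.00° ✓; |ST| = 7.000 ✓; ∠(ST, TJ) = 98.40° ✗; |TJ| = 16.60 ✓.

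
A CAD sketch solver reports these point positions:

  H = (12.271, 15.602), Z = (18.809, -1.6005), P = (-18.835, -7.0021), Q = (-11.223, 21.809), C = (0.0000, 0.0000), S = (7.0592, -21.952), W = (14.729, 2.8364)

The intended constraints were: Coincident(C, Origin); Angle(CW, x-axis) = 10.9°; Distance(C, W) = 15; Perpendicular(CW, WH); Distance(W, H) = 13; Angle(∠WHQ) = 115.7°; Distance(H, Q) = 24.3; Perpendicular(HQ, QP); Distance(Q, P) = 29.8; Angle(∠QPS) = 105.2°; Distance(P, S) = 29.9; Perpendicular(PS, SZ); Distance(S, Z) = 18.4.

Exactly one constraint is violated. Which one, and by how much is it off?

Distance(S, Z) = 18.4 — off by 5.10.

C = (0.00, 0.00) ✓; CW at 10.90° ✓; |CW| = 15.00 ✓; ∠(CW, WH) = 90.00° ✓; |WH| = 13.00 ✓; ∠WHQ = 115.7° ✓; |HQ| = 24.30 ✓; ∠(HQ, QP) = 90.00° ✓; |QP| = 29.80 ✓; ∠QPS = 105.2° ✓; |PS| = 29.90 ✓; ∠(PS, SZ) = 90.00° ✓; |SZ| = 23.50 ✗.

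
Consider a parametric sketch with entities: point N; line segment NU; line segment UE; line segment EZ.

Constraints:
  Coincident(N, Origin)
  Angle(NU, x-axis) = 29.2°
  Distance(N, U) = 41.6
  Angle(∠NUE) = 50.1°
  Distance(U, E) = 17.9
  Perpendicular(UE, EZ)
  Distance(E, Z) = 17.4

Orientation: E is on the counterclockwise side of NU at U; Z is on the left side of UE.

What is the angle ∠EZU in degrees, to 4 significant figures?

45.81°

∠NUE = 50.1°, so UE runs at 29.2° + (180° − 50.1°) = 159.1° from the x-axis; with |UE| = 17.9, E = U + 17.9·(cos 159.1°, sin 159.1°) = (19.59, 26.68). The perpendicularity gives EZ at right angles to UE; with |EZ| = 17.4 on the left of UE, Z = E + 17.4·(-0.3567, -0.9342) = (13.38, 10.43). Then cos ∠EZU = ZE·ZU / (|ZE||ZU|), giving 45.81°.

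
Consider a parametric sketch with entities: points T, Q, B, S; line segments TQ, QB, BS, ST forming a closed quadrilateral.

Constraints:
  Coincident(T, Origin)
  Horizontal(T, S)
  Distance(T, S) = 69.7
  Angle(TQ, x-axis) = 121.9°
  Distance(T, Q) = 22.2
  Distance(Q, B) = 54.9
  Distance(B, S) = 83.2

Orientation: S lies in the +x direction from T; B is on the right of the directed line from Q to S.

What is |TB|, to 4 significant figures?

36.11

Checks: |QB| = 54.90 ✓; |BS| = 83.20 ✓.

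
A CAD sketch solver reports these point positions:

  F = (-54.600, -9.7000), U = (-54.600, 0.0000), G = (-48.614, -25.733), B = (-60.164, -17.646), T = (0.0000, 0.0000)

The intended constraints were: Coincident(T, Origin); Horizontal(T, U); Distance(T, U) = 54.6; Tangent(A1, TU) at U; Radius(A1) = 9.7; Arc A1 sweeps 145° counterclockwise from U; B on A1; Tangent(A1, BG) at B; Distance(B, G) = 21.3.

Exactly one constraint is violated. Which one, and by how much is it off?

Distance(B, G) = 21.3 — off by 7.20.

T = (0.00, 0.00) ✓; T.y = 0.00, U.y = 0.00 ✓; |TU| = 54.60 ✓; ∠(FU, UT) = 90.00° ✓; |FU| = 9.700 ✓; bearing(F→B) − bearing(F→U) = 145.0° ✓; |FB| = 9.700 ✓; ∠(FB, BG) = 90.00° ✓; |BG| = 14.10 ✗.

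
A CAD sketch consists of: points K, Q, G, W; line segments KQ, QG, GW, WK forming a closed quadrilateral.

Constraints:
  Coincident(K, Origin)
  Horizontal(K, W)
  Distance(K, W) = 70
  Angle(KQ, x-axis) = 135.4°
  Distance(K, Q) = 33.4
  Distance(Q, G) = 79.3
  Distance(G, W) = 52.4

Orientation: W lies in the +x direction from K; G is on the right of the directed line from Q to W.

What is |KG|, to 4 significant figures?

45.94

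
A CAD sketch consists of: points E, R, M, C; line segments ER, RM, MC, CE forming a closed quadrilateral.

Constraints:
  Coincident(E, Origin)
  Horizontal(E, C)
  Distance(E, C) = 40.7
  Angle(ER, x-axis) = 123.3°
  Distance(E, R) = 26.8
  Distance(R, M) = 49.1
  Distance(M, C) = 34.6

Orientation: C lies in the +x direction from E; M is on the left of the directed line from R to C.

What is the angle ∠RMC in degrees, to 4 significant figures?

89.40°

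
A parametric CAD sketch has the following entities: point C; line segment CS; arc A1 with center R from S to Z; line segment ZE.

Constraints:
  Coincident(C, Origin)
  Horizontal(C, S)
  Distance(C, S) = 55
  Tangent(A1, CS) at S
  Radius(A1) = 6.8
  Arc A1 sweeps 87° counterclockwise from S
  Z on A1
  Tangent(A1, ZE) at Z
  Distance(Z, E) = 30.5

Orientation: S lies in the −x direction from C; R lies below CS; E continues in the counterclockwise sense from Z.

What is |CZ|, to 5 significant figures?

62.126

The tangent condition forces RS to be normal to CS, so R = S + (0, -6.8) = (-55.000, -6.8000). On A1, S sits at bearing 90° from R; an 87° counterclockwise sweep puts Z at bearing 177°, so Z = R + 6.8·(cos 177°, sin 177°) = (-61.791, -6.4441). Then |CZ| = |Z − C| = 62.126.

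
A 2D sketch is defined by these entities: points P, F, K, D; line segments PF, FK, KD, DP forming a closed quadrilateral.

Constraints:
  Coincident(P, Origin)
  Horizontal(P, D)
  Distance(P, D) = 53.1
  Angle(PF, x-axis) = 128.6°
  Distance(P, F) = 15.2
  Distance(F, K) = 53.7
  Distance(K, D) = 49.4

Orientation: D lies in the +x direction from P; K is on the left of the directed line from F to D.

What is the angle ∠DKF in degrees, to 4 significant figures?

76.19°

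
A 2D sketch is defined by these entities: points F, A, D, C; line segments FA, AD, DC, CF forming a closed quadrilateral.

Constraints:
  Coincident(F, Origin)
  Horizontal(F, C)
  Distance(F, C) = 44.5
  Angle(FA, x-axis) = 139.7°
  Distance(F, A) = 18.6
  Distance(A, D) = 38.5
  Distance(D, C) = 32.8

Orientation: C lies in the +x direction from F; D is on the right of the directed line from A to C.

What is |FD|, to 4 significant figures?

19.91

Checks: |FC| = 44.50 ✓; |FA| = 18.60 ✓; |AD| = 38.50 ✓; |DC| = 32.80 ✓.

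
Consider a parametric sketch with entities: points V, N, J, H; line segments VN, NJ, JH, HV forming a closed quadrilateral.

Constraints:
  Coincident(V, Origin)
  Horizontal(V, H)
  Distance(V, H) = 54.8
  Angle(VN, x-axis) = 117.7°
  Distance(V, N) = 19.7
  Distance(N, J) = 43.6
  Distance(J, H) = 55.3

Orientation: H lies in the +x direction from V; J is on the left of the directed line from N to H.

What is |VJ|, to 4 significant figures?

51.72

V is at the origin; V and H share the same y with |VH| = 54.8 and H in +x, so H = (54.8, 0). VN runs at 117.7° with |VN| = 19.7, so N = (-9.157, 17.44). J is determined by |NJ| = 43.6 and |JH| = 55.3 together: it lies at the intersection of circle(N, 43.6) and circle(H, 55.3). With |NH| = 66.29, the foot of the radical line on NH is 24.42 from N and the perpendicular offset is √(43.6² − 24.42²) = 36.12. Taking the left-of-NH solution: J = (23.90, 45.86).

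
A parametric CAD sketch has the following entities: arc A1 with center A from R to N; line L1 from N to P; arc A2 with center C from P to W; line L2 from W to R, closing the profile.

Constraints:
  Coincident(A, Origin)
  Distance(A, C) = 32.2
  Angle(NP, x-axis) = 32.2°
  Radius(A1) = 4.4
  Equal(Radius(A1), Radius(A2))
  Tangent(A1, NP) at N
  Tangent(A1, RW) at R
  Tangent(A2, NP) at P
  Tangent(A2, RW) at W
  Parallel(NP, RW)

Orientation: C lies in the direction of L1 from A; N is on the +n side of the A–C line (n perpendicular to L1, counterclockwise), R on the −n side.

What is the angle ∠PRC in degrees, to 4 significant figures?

7.504°

Tangency of A1 to both parallel lines with radius 4.4 puts N and R at A ± 4.4·n: N = (-2.345, 3.723), R = (2.345, -3.723). Equal radii place P and W the same way about C: P = C + 4.4·n = (24.90, 20.88), W = C − 4.4·n = (29.59, 13.44). Then cos ∠PRC = RP·RC / (|RP||RC|), giving 7.504°.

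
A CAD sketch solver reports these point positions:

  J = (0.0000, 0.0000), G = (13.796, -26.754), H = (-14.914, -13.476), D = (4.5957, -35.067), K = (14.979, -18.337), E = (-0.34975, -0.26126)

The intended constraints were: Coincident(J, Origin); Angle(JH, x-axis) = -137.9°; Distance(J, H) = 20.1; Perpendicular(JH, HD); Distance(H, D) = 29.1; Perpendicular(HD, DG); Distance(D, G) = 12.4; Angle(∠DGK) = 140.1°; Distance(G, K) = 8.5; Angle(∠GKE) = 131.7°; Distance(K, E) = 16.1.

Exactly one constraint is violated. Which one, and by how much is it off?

Distance(K, E) = 16.1 — off by 7.60.

J = (0.00, 0.00) ✓; JH at -137.9° ✓; |JH| = 20.10 ✓; ∠(JH, HD) = 90.00° ✓; |HD| = 29.10 ✓; ∠(HD, DG) = 90.00° ✓; |DG| = 12.40 ✓; ∠DGK = 140.1° ✓; |GK| = 8.500 ✓; ∠GKE = 131.7° ✓; |KE| = 23.70 ✗.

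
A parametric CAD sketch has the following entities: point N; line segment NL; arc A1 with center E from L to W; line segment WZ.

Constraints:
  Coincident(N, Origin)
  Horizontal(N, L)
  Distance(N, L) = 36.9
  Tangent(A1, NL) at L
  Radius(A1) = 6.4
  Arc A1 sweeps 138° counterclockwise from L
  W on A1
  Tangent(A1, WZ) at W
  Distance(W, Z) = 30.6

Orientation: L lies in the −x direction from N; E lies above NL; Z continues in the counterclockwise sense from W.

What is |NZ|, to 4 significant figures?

63.76

N is at the origin; NL is horizontal with |NL| = 36.9 and L on the −x side, so L = (-36.90, 0.000). The tangent condition forces EL to be normal to NL, so E = L + (0, 6.4) = (-36.90, 6.400). On A1, L sits at bearing -90° from E; a 138° counterclockwise sweep puts W at bearing 48°, so W = E + 6.4·(cos 48°, sin 48°) = (-32.62, 11.16). A1 meets WZ tangentially, so EW is at right angles to WZ, so WZ runs along (−sin 48°, cos 48°); with |WZ| = 30.6, Z = (-55.36, 31.63). Then |NZ| = |Z − N| = 63.76.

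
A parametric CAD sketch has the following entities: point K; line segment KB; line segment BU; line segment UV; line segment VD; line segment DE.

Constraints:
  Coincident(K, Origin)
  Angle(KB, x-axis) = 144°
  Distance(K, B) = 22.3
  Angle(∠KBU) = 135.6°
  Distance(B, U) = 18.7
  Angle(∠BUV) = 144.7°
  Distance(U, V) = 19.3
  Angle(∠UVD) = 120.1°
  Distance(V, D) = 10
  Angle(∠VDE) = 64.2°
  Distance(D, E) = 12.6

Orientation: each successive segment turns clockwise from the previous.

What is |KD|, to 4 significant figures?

49.78

K is at the origin; KB runs at 144.0° with length 22.3, so B = (-18.04, 13.11). ∠KBU = 135.6° gives BU at 99.60° from the x-axis; with |BU| = 18.7, U = (-21.16, 31.55). ∠BUV = 144.7° gives UV at 64.30° from the x-axis; with |UV| = 19.3, V = (-12.79, 48.94). ∠UVD = 120.1° gives VD at 4.400° from the x-axis; with |VD| = 10.0, D = (-2.820, 49.70). Then |KD| = |D − K| = 49.78.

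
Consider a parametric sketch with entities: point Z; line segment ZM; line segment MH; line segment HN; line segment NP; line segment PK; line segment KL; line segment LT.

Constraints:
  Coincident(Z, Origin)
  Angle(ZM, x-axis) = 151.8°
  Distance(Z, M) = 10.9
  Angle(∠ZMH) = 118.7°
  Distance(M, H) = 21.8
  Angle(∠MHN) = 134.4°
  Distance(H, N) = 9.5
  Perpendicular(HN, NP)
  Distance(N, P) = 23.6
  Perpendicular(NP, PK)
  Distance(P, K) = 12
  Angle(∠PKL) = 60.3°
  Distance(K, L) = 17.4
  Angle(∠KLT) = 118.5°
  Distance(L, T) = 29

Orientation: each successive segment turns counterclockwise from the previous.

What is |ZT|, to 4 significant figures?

50.14

Z is at the origin; ZM runs at 151.8° with length 10.9, so M = (-9.606, 5.151). ∠ZMH = 118.7° gives MH at -146.9° from the x-axis; with |MH| = 21.8, H = (-27.87, -6.754). ∠MHN = 134.4° gives HN at -101.3° from the x-axis; with |HN| = 9.5, N = (-29.73, -16.07). The perpendicularity gives NP at right angles to HN, so NP runs at -11.30°; with |NP| = 23.6, P = (-6.587, -20.69). The perpendicularity gives PK at right angles to NP, so PK runs at 78.70°; with |PK| = 12.0, K = (-4.236, -8.927). ∠PKL = 60.3° gives KL at -161.6° from the x-axis; with |KL| = 17.4, L = (-20.75, -14.42). ∠KLT = 118.5° gives LT at -100.1° from the x-axis; with |LT| = 29.0, T = (-25.83, -42.97). Then |ZT| = |T − Z| = 50.14.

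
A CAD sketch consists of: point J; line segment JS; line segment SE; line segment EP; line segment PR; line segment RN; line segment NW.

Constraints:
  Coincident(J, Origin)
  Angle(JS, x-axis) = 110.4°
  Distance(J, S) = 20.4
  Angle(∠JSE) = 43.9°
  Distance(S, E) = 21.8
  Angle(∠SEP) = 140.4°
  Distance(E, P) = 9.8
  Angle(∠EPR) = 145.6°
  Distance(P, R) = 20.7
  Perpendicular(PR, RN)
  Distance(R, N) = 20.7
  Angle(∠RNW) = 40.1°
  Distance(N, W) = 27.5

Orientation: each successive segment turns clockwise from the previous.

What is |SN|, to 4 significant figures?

35.27

J is at the origin; JS runs at 110.4° with length 20.4, so S = (-7.111, 19.12). ∠JSE = 43.9° gives SE at -25.70° from the x-axis; with |SE| = 21.8, E = (12.53, 9.667). ∠SEP = 140.4° gives EP at -65.30° from the x-axis; with |EP| = 9.8, P = (16.63, 0.7634). ∠EPR = 145.6° gives PR at -99.70° from the x-axis; with |PR| = 20.7, R = (13.14, -19.64). The perpendicularity gives RN at right angles to PR, so RN runs at 170.3°; with |RN| = 20.7, N = (-7.264, -16.15). Then |SN| = |N − S| = 35.27.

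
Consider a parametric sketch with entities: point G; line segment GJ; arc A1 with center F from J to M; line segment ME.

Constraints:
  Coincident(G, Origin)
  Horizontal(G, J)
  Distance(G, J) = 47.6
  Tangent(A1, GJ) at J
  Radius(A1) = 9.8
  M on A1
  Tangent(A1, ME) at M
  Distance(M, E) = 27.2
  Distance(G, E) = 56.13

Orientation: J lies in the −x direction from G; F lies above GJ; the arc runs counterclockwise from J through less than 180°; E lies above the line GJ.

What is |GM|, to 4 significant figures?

39.45

G is at the origin; GJ is horizontal with |GJ| = 47.6 and J on the −x side, so J = (-47.60, 0.000). Tangency of A1 to GJ means the radius FJ is perpendicular to GJ, so F = J + (0, 9.8) = (-47.60, 9.800). Since FM ⟂ ME (tangency), |FE| = √(9.8² + 27.2²) = 28.91 regardless of where M sits on A1. So E lies on both circle(G, 56.13) and circle(F, 28.91); the above-GJ intersection is E = (-41.30, 38.02). M is the foot of the tangent from E: M = (-37.88, 11.03).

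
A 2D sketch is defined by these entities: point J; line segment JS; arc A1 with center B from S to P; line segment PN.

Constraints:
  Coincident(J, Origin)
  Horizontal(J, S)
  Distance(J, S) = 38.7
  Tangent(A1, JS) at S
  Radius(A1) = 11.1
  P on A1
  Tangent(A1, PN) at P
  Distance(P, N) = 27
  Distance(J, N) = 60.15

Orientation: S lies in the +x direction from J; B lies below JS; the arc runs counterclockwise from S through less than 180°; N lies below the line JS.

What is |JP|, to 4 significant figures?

34.46

Checks: |BP| = 11.10 ✓; ∠(BP, PN) = 90.00° ✓; |PN| = 27.00 ✓; |JN| = 60.15 ✓.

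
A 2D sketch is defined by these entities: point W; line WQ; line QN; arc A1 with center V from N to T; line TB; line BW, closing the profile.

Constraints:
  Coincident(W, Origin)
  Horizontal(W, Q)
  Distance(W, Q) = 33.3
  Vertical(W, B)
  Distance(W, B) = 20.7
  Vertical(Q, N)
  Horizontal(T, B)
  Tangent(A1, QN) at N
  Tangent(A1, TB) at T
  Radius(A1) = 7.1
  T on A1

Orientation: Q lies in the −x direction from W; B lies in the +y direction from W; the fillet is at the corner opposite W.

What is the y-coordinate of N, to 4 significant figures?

13.60

The virtual corner opposite W is at (-33.30, 20.70). The tangent condition forces VN to be normal to QN and A1 meets TB tangentially, so VT is at right angles to TB, with radius 7.1, so the center V sits 7.1 in from both sides at V = (-26.20, 13.60). That places the tangent points at N = (-33.30, 13.60) on QN and T = (-26.20, 20.70) on TB. So N.y = 13.60.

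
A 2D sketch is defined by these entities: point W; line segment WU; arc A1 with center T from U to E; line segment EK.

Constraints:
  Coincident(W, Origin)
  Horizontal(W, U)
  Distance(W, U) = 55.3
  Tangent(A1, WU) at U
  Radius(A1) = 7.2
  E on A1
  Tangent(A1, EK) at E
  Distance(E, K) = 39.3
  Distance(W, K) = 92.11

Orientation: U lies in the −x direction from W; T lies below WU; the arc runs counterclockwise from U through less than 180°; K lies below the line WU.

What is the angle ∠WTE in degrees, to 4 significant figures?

132.4°

Checks: |TE| = 7.200 ✓; ∠(TE, EK) = 90.00° ✓; |EK| = 39.30 ✓; |WK| = 92.11 ✓.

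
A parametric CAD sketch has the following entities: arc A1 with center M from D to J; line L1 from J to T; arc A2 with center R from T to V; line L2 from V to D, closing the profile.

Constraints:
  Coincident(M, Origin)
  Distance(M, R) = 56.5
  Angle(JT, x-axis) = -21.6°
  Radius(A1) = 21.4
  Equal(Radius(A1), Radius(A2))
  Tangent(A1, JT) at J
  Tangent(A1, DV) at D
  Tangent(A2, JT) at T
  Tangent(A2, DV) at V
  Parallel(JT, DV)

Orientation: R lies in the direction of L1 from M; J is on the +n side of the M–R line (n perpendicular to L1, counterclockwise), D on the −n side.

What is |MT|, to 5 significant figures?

60.417

The slot axis is L1's direction at -21.6°, so u = (cos -21.6°, sin -21.6°) = (0.92978, -0.36812) and n = (−sin -21.6°, cos -21.6°) = (0.36812, 0.92978). M is at the origin and R lies 56.5 along u from M, so R = 56.5·u = (52.532, -20.799). Tangency of A1 to both parallel lines with radius 21.4 puts J and D at M ± 21.4·n: J = (7.8779, 19.897), D = (-7.8779, -19.897). Equal radii place T and V the same way about R: T = R + 21.4·n = (60.410, -0.90182), V = R − 21.4·n = (44.655, -40.696). Then |MT| = |T − M| = 60.417.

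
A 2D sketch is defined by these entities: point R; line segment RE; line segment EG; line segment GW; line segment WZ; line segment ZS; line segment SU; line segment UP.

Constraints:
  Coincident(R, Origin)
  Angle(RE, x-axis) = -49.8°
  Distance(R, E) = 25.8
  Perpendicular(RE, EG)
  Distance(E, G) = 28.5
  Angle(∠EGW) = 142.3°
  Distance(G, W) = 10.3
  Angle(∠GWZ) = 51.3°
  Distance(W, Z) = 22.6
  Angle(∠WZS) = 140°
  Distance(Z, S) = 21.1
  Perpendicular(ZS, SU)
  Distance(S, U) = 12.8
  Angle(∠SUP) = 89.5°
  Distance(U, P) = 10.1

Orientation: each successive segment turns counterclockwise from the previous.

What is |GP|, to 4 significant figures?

18.61

ZS ⟂ SU, so SU runs at -23.40°; with |SU| = 12.8, U = (23.74, -25.81). ∠SUP = 89.5° gives UP at 67.10° from the x-axis; with |UP| = 10.1, P = (27.67, -16.50). Then |GP| = |P − G| = 18.61.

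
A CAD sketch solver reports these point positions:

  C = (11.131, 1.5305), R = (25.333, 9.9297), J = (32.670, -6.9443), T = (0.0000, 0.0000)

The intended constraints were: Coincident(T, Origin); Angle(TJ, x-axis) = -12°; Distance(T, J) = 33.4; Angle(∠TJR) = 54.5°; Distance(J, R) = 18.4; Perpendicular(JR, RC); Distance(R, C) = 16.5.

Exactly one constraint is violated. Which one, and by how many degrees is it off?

Perpendicular(JR, RC) — off by 7.10°.

T = (0.00, 0.00) ✓; TJ at -12.00° ✓; |TJ| = 33.40 ✓; ∠TJR = 54.50° ✓; |JR| = 18.40 ✓; ∠(JR, RC) = 97.10° ✗; |RC| = 16.50 ✓.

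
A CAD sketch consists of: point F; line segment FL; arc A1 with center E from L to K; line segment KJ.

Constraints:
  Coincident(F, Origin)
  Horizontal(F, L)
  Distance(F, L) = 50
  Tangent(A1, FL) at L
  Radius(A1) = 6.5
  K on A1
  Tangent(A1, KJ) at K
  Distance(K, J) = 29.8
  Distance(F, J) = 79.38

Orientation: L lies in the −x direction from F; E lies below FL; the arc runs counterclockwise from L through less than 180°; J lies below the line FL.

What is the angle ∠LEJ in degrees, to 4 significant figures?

120.5°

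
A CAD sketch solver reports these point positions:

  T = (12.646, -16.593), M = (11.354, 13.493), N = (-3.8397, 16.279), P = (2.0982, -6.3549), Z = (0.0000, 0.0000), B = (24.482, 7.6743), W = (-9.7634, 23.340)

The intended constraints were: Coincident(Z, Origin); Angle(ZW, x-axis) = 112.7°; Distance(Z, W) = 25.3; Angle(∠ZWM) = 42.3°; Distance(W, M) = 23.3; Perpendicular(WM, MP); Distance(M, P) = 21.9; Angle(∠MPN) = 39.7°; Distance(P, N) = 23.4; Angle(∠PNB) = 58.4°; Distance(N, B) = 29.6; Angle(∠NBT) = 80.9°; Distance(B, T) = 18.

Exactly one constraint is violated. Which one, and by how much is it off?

Distance(B, T) = 18 — off by 9.00.

Z = (0.00, 0.00) ✓; ZW at 112.7° ✓; |ZW| = 25.30 ✓; ∠ZWM = 42.30° ✓; |WM| = 23.30 ✓; ∠(WM, MP) = 90.00° ✓; |MP| = 21.90 ✓; ∠MPN = 39.70° ✓; |PN| = 23.40 ✓; ∠PNB = 58.40° ✓; |NB| = 29.60 ✓; ∠NBT = 80.90° ✓; |BT| = 27.00 ✗.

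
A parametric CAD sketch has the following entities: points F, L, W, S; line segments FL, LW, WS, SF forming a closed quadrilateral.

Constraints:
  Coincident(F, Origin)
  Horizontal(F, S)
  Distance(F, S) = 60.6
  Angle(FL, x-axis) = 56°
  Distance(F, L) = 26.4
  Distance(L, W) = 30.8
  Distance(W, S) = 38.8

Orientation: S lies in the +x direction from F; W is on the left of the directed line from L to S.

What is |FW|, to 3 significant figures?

55.0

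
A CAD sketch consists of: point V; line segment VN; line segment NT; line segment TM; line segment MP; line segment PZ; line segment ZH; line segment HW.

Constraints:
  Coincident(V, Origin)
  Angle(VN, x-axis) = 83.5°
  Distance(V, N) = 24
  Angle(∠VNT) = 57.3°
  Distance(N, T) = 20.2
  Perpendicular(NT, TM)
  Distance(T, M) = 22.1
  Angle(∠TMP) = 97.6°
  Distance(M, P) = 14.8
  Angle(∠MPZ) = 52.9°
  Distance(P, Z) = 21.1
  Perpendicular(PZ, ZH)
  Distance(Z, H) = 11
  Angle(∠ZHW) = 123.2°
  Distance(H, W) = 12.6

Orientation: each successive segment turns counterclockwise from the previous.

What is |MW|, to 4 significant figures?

6.309

PZ is perpendicular to ZH, so ZH runs at -124.3°; with |ZH| = 11.0, H = (-15.25, 2.622). ∠ZHW = 123.2° gives HW at -67.50° from the x-axis; with |HW| = 12.6, W = (-10.43, -9.019). Then |MW| = |W − M| = 6.309.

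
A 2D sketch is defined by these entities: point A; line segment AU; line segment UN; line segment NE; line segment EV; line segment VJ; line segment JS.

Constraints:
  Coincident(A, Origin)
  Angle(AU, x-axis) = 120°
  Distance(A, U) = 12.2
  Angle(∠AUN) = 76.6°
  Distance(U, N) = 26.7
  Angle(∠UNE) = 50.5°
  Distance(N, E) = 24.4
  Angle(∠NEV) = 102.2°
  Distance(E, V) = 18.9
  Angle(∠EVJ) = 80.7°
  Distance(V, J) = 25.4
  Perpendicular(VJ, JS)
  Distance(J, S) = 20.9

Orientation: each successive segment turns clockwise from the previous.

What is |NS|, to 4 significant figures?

2.263

A is at the origin; AU runs at 120.0° with length 12.2, so U = (-6.100, 10.57). ∠AUN = 76.6° gives UN at 16.60° from the x-axis; with |UN| = 26.7, N = (19.49, 18.19). ∠UNE = 50.5° gives NE at -112.9° from the x-axis; with |NE| = 24.4, E = (9.993, -4.284). ∠NEV = 102.2° gives EV at 169.3° from the x-axis; with |EV| = 18.9, V = (-8.579, -0.7744). ∠EVJ = 80.7° gives VJ at 70.00° from the x-axis; with |VJ| = 25.4, J = (0.1085, 23.09). The perpendicularity gives JS at right angles to VJ, so JS runs at -20.00°; with |JS| = 20.9, S = (19.75, 15.95). Then |NS| = |S − N| = 2.263.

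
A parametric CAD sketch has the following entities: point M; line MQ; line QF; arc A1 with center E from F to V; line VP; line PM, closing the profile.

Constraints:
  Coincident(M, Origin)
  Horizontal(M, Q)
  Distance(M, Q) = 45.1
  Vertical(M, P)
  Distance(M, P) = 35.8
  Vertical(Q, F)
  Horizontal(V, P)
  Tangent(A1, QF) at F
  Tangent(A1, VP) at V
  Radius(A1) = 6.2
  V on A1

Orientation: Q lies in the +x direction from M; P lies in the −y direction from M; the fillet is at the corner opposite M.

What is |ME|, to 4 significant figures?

48.88

M is at the origin; MQ is horizontal with |MQ| = 45.1 and Q on the +x side, so Q = (45.10, 0.000). MP is vertical with |MP| = 35.8 and P on the −y side, so P = (0.000, -35.80). The virtual corner opposite M is at (45.10, -35.80). Since A1 is tangent to QF there, EF ⟂ QF and A1 meets VP tangentially, so EV is at right angles to VP, with radius 6.2, so the center E sits 6.2 in from both sides at E = (38.90, -29.60). Then |ME| = |E − M| = 48.88.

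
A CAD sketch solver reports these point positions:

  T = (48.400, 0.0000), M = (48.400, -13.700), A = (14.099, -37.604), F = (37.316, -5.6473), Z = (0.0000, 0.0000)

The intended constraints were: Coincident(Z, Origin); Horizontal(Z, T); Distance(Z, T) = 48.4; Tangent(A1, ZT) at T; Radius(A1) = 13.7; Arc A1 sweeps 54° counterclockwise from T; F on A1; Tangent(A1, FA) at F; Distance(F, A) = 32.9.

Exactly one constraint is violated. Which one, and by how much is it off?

Distance(F, A) = 32.9 — off by 6.60.

Z = (0.00, 0.00) ✓; Z.y = 0.00, T.y = 0.00 ✓; |ZT| = 48.40 ✓; ∠(MT, TZ) = 90.00° ✓; |MT| = 13.70 ✓; bearing(M→F) − bearing(M→T) = 54.00° ✓; |MF| = 13.70 ✓; ∠(MF, FA) = 90.00° ✓; |FA| = 39.50 ✗.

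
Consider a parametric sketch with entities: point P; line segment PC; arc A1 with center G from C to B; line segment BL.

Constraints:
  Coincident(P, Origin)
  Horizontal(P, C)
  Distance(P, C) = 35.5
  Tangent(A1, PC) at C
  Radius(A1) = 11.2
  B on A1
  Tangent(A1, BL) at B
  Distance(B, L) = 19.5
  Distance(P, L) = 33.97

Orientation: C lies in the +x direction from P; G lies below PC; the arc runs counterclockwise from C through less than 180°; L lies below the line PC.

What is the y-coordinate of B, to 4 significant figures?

-8.534

P is at the origin; PC is horizontal with |PC| = 35.5 and C on the +x side, so C = (35.50, 0.000). The tangent condition forces GC to be normal to PC, so G = C + (0, -11.2) = (35.50, -11.20). Since GB ⟂ BL (tangency), |GL| = √(11.2² + 19.5²) = 22.49 regardless of where B sits on A1. So L lies on both circle(P, 33.97) and circle(G, 22.49); the below-PC intersection is L = (19.98, -27.47). B is the foot of the tangent from L: B = (24.62, -8.534).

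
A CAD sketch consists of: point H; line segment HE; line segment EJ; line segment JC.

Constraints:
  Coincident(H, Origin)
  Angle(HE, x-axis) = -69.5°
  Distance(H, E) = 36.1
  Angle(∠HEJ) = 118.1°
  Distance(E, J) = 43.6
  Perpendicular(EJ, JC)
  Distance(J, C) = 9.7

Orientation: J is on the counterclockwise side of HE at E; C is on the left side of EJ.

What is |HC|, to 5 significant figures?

64.523

H is at the origin; HE runs at -69.5° with length 36.1, so E = 36.1·(cos -69.5°, sin -69.5°) = (12.642, -33.814). ∠HEJ = 118.1°, so EJ runs at -69.5° + (180° − 118.1°) = -7.6000° from the x-axis; with |EJ| = 43.6, J = E + 43.6·(cos -7.6000°, sin -7.6000°) = (55.859, -39.580). EJ ⟂ JC; with |JC| = 9.7 on the left of EJ, C = J + 9.7·(0.13226, 0.99122) = (57.142, -29.965). Then |HC| = |C − H| = 64.523.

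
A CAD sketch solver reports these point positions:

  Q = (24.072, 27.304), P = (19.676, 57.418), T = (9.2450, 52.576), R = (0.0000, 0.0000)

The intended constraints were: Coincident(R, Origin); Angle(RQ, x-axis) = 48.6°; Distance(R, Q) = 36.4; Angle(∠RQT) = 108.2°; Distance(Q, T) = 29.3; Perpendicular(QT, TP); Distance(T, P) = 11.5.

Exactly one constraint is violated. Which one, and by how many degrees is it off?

Perpendicular(QT, TP) — off by 5.50°.

R = (0.00, 0.00) ✓; RQ at 48.60° ✓; |RQ| = 36.40 ✓; ∠RQT = 108.2° ✓; |QT| = 29.30 ✓; ∠(QT, TP) = 95.50° ✗; |TP| = 11.50 ✓.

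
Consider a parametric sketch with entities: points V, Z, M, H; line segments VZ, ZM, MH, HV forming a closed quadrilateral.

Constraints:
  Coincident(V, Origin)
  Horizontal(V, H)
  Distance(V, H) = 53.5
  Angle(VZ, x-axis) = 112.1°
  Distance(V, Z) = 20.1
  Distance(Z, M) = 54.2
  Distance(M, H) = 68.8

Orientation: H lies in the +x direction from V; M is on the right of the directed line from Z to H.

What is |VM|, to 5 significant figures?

35.944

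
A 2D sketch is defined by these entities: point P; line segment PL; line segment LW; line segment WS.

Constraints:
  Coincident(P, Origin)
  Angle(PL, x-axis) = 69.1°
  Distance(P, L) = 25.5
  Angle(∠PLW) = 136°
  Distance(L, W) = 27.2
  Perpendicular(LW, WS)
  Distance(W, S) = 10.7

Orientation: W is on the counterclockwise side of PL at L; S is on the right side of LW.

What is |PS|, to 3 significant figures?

53.7

P is at the origin; PL runs at 69.1° with length 25.5, so L = 25.5·(cos 69.1°, sin 69.1°) = (9.10, 23.8). ∠PLW = 136.0°, so LW runs at 69.1° + (180° − 136.0°) = 113° from the x-axis; with |LW| = 27.2, W = L + 27.2·(cos 113°, sin 113°) = (-1.57, 48.8). LW is perpendicular to WS; with |WS| = 10.7 on the right of LW, S = W + 10.7·(0.920, 0.392) = (8.27, 53.0). Then |PS| = |S − P| = 53.7.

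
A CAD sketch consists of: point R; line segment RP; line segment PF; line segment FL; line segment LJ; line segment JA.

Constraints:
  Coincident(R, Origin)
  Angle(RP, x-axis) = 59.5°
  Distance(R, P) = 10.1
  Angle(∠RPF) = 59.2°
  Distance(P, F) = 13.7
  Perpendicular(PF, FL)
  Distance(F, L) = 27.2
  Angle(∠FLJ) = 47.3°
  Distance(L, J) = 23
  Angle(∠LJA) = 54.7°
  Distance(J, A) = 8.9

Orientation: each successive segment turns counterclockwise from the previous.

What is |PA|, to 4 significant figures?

11.20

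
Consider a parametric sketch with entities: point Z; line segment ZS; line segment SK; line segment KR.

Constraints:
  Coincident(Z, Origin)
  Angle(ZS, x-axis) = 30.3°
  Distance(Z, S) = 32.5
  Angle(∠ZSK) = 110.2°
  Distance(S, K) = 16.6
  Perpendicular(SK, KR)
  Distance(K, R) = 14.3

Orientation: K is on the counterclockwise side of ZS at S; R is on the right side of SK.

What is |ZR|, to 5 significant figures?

52.737

∠ZSK = 110.2°, so SK runs at 30.3° + (180° − 110.2°) = 100.10° from the x-axis; with |SK| = 16.6, K = S + 16.6·(cos 100.10°, sin 100.10°) = (25.149, 32.740). The perpendicularity gives KR at right angles to SK; with |KR| = 14.3 on the right of SK, R = K + 14.3·(0.98450, 0.17537) = (39.228, 35.248). Then |ZR| = |R − Z| = 52.737.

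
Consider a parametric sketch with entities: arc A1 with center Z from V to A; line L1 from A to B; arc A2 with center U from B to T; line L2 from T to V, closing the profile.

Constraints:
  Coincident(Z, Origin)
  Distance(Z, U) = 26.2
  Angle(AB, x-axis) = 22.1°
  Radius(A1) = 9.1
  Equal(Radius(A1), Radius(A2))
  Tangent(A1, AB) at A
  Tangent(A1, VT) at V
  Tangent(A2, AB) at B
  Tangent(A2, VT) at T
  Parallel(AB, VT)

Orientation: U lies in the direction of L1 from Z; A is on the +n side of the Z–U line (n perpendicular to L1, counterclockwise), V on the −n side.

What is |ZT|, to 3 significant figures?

27.7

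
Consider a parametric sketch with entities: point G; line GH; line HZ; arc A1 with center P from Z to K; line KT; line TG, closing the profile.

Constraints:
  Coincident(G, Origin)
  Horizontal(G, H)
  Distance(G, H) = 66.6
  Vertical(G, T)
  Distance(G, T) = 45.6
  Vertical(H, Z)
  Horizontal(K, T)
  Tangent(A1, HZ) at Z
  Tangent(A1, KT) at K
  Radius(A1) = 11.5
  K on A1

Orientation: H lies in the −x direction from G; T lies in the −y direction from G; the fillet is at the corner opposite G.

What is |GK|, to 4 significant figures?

71.52

G is at the origin; G and H share the same y with |GH| = 66.6 and H on the −x side, so H = (-66.60, 0.000). G and T share the same x with |GT| = 45.6 and T on the −y side, so T = (0.000, -45.60). The virtual corner opposite G is at (-66.60, -45.60). A1 meets HZ tangentially, so PZ is at right angles to HZ and since A1 is tangent to KT there, PK ⟂ KT, with radius 11.5, so the center P sits 11.5 in from both sides at P = (-55.10, -34.10). That places the tangent points at Z = (-66.60, -34.10) on HZ and K = (-55.10, -45.60) on KT. Then |GK| = |K − G| = 71.52.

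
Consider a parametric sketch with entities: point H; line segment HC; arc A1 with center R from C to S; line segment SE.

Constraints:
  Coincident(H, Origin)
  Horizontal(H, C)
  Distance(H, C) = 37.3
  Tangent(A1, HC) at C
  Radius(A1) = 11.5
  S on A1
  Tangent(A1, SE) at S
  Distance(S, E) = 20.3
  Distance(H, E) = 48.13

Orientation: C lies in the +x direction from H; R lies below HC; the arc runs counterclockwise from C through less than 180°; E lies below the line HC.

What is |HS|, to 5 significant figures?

30.698

H is at the origin; HC is horizontal with |HC| = 37.3 and C on the +x side, so C = (37.300, 0.0000). The tangent condition forces RC to be normal to HC, so R = C + (0, -11.5) = (37.300, -11.500). Since RS ⟂ SE (tangency), |RE| = √(11.5² + 20.3²) = 23.331 regardless of where S sits on A1. So E lies on both circle(H, 48.13) and circle(R, 23.331); the below-HC intersection is E = (33.534, -34.525). S is the foot of the tangent from E: S = (26.510, -15.479).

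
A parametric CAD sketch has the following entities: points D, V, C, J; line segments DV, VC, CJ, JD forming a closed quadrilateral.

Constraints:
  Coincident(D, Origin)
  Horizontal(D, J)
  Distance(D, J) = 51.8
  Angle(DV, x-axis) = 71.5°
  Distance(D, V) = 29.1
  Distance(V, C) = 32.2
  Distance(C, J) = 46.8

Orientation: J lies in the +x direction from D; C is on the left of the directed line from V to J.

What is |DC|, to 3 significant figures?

57.6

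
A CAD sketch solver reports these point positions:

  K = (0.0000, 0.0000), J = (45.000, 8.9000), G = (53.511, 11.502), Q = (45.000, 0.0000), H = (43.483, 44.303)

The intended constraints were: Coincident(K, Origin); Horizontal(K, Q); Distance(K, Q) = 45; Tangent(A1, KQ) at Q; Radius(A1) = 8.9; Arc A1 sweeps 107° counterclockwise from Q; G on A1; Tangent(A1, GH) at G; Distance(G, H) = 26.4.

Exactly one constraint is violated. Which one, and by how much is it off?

Distance(G, H) = 26.4 — off by 7.90.

K = (0.00, 0.00) ✓; K.y = 0.00, Q.y = 0.00 ✓; |KQ| = 45.00 ✓; ∠(JQ, QK) = 90.00° ✓; |JQ| = 8.900 ✓; bearing(J→G) − bearing(J→Q) = 107.0° ✓; |JG| = 8.900 ✓; ∠(JG, GH) = 90.00° ✓; |GH| = 34.30 ✗.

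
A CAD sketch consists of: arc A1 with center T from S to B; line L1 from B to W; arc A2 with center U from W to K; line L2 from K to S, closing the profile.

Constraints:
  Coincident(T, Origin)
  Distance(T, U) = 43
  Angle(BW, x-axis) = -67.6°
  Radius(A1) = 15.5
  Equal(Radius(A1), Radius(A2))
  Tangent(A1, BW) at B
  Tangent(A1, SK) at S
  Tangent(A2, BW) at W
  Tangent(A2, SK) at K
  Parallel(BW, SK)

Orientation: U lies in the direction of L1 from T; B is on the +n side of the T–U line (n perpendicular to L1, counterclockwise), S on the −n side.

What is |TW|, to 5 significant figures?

45.708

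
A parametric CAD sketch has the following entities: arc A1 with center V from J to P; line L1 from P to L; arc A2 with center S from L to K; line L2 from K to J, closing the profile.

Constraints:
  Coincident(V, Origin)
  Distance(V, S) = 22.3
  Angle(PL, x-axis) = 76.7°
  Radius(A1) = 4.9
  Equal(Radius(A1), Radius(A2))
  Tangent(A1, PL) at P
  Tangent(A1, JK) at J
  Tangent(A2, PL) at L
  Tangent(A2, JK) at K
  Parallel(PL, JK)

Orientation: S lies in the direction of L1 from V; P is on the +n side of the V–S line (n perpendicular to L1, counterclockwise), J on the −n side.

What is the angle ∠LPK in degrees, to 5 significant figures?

23.724°

Tangency of A1 to both parallel lines with radius 4.9 puts P and J at V ± 4.9·n: P = (-4.7686, 1.1272), J = (4.7686, -1.1272). Equal radii place L and K the same way about S: L = S + 4.9·n = (0.36153, 22.829), K = S − 4.9·n = (9.8987, 20.575). Then cos ∠LPK = PL·PK / (|PL||PK|), giving 23.724°.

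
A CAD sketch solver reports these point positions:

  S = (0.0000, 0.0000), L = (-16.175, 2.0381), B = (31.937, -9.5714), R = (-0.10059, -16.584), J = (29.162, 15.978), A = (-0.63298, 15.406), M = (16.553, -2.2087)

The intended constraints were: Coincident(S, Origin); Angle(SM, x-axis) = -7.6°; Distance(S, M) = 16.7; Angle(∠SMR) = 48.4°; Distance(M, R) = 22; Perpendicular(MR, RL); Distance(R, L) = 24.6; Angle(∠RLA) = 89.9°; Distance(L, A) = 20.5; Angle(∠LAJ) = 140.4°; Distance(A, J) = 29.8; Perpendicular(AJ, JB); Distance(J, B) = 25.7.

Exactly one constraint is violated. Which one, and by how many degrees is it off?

Perpendicular(AJ, JB) — off by 5.10°.

S = (0.00, 0.00) ✓; SM at -7.600° ✓; |SM| = 16.70 ✓; ∠SMR = 48.40° ✓; |MR| = 22.00 ✓; ∠(MR, RL) = 90.00° ✓; |RL| = 24.60 ✓; ∠RLA = 89.90° ✓; |LA| = 20.50 ✓; ∠LAJ = 140.4° ✓; |AJ| = 29.80 ✓; ∠(AJ, JB) = 84.90° ✗; |JB| = 25.70 ✓.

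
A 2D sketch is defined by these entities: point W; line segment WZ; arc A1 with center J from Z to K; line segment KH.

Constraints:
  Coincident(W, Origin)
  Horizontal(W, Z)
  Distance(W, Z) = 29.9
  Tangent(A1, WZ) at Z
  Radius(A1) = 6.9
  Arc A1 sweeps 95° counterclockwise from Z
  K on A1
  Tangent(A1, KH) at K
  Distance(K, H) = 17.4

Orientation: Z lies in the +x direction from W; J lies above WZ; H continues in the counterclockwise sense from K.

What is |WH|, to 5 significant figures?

43.126

W is at the origin; WZ is horizontal with |WZ| = 29.9 and Z on the +x side, so Z = (29.900, 0.0000). Since A1 is tangent to WZ there, JZ ⟂ WZ, so J = Z + (0, 6.9) = (29.900, 6.9000). On A1, Z sits at bearing -90° from J; a 95° counterclockwise sweep puts K at bearing 5°, so K = J + 6.9·(cos 5°, sin 5°) = (36.774, 7.5014). The tangent condition forces JK to be normal to KH, so KH runs along (−sin 5°, cos 5°); with |KH| = 17.4, H = (35.257, 24.835). Then |WH| = |H − W| = 43.126.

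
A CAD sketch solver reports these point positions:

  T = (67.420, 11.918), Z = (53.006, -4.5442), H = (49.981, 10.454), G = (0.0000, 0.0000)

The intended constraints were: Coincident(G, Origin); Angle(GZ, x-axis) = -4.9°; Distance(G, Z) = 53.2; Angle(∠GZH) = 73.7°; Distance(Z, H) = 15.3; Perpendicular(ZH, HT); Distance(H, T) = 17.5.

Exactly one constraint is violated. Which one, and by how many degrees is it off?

Perpendicular(ZH, HT) — off by 6.60°.

G = (0.00, 0.00) ✓; GZ at -4.900° ✓; |GZ| = 53.20 ✓; ∠GZH = 73.70° ✓; |ZH| = 15.30 ✓; ∠(ZH, HT) = 96.60° ✗; |HT| = 17.50 ✓.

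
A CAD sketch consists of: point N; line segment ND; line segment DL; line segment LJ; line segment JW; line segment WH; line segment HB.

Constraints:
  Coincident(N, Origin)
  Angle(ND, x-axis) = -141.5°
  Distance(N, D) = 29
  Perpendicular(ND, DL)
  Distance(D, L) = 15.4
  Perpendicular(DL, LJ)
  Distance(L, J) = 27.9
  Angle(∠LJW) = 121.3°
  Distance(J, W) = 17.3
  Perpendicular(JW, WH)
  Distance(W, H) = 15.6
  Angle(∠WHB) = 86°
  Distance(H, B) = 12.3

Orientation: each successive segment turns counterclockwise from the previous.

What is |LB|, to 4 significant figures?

21.54

N is at the origin; ND runs at -141.5° with length 29.0, so D = (-22.70, -18.05). ND is perpendicular to DL, so DL runs at -51.50°; with |DL| = 15.4, L = (-13.11, -30.11). DL ⟂ LJ, so LJ runs at 38.50°; with |LJ| = 27.9, J = (8.726, -12.74). ∠LJW = 121.3° gives JW at 97.20° from the x-axis; with |JW| = 17.3, W = (6.558, 4.427). JW ⟂ WH, so WH runs at -172.8°; with |WH| = 15.6, H = (-8.919, 2.471). ∠WHB = 86.0° gives HB at -78.80° from the x-axis; with |HB| = 12.3, B = (-6.530, -9.594). Then |LB| = |B − L| = 21.54.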